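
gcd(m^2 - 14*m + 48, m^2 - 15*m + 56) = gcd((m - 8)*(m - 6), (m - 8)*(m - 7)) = m - 8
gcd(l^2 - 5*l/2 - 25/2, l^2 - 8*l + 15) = l - 5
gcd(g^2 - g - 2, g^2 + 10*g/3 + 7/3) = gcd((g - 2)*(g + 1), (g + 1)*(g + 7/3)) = g + 1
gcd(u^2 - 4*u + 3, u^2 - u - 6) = u - 3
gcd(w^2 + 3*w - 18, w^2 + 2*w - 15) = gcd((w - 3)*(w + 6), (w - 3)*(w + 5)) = w - 3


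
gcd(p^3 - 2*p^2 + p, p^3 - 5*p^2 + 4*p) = p^2 - p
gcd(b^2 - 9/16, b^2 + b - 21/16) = b - 3/4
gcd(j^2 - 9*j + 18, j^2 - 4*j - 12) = j - 6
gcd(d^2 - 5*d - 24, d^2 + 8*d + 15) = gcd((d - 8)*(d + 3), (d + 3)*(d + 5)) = d + 3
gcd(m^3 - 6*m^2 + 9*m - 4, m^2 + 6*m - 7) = m - 1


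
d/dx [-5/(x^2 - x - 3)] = 5*(2*x - 1)/(-x^2 + x + 3)^2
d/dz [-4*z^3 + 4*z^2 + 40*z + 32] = -12*z^2 + 8*z + 40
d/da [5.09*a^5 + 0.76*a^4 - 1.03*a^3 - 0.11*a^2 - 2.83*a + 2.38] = 25.45*a^4 + 3.04*a^3 - 3.09*a^2 - 0.22*a - 2.83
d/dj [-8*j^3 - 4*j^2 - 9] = 8*j*(-3*j - 1)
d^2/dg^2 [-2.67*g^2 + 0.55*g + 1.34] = -5.34000000000000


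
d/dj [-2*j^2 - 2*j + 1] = -4*j - 2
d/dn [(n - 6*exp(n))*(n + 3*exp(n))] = -3*n*exp(n) + 2*n - 36*exp(2*n) - 3*exp(n)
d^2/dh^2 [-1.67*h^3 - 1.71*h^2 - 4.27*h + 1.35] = -10.02*h - 3.42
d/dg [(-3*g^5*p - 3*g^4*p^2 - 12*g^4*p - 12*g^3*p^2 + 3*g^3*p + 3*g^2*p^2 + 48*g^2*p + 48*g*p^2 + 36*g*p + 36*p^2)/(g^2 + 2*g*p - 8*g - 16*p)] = 3*p*(-2*(g + p - 4)*(-g^5 - g^4*p - 4*g^4 - 4*g^3*p + g^3 + g^2*p + 16*g^2 + 16*g*p + 12*g + 12*p) + (g^2 + 2*g*p - 8*g - 16*p)*(-5*g^4 - 4*g^3*p - 16*g^3 - 12*g^2*p + 3*g^2 + 2*g*p + 32*g + 16*p + 12))/(g^2 + 2*g*p - 8*g - 16*p)^2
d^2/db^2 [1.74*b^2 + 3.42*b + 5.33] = 3.48000000000000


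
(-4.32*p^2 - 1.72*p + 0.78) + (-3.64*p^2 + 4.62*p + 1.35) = -7.96*p^2 + 2.9*p + 2.13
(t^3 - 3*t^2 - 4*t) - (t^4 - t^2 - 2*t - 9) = -t^4 + t^3 - 2*t^2 - 2*t + 9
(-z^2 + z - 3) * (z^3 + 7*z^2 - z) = -z^5 - 6*z^4 + 5*z^3 - 22*z^2 + 3*z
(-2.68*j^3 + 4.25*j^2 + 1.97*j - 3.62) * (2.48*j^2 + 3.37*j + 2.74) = -6.6464*j^5 + 1.5084*j^4 + 11.8649*j^3 + 9.3063*j^2 - 6.8016*j - 9.9188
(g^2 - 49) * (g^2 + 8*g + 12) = g^4 + 8*g^3 - 37*g^2 - 392*g - 588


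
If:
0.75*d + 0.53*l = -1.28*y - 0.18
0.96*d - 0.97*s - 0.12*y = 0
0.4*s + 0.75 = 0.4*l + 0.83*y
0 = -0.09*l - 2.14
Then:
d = -1.89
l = -23.78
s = -3.21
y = 10.81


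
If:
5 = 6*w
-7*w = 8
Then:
No Solution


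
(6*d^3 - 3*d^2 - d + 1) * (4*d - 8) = 24*d^4 - 60*d^3 + 20*d^2 + 12*d - 8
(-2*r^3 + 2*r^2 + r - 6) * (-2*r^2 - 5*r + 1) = 4*r^5 + 6*r^4 - 14*r^3 + 9*r^2 + 31*r - 6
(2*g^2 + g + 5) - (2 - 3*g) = 2*g^2 + 4*g + 3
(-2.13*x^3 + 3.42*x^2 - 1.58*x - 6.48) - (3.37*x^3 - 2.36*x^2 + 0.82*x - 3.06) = -5.5*x^3 + 5.78*x^2 - 2.4*x - 3.42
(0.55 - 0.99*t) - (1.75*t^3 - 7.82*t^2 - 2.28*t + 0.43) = -1.75*t^3 + 7.82*t^2 + 1.29*t + 0.12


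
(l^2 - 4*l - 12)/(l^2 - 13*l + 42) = (l + 2)/(l - 7)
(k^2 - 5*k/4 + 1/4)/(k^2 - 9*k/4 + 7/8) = 2*(4*k^2 - 5*k + 1)/(8*k^2 - 18*k + 7)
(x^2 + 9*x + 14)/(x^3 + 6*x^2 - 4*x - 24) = (x + 7)/(x^2 + 4*x - 12)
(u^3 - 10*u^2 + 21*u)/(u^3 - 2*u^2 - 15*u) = (-u^2 + 10*u - 21)/(-u^2 + 2*u + 15)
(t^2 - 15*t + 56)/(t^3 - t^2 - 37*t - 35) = (t - 8)/(t^2 + 6*t + 5)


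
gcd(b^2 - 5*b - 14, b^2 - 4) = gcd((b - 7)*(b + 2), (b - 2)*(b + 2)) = b + 2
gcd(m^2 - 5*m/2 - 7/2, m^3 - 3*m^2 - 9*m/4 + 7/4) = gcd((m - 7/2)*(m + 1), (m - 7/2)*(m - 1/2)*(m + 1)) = m^2 - 5*m/2 - 7/2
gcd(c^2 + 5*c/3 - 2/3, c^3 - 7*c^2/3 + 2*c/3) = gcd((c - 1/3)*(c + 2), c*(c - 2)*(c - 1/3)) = c - 1/3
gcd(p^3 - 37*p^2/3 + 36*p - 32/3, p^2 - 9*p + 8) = p - 8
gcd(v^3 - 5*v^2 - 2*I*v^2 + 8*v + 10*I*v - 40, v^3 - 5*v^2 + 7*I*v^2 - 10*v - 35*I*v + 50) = v^2 + v*(-5 + 2*I) - 10*I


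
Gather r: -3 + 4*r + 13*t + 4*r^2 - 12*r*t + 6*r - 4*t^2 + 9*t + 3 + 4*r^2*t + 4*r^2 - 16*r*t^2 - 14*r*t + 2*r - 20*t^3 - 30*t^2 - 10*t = r^2*(4*t + 8) + r*(-16*t^2 - 26*t + 12) - 20*t^3 - 34*t^2 + 12*t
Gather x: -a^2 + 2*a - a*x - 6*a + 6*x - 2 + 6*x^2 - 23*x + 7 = -a^2 - 4*a + 6*x^2 + x*(-a - 17) + 5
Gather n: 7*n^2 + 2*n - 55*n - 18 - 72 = 7*n^2 - 53*n - 90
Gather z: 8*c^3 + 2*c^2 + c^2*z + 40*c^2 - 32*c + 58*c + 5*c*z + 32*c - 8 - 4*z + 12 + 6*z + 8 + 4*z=8*c^3 + 42*c^2 + 58*c + z*(c^2 + 5*c + 6) + 12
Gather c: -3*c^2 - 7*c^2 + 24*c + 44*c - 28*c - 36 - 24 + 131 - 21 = -10*c^2 + 40*c + 50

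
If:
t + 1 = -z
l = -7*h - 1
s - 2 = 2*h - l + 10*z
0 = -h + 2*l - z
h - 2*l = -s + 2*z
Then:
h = -11/96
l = -19/96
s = -27/32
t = -23/32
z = -9/32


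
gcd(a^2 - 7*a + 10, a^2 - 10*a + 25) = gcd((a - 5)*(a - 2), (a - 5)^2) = a - 5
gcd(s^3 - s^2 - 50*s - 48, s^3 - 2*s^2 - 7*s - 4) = s + 1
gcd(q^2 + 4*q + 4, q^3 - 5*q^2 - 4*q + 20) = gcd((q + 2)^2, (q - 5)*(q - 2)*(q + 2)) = q + 2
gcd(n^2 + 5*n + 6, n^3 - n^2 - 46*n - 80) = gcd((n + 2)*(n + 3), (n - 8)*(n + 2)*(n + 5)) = n + 2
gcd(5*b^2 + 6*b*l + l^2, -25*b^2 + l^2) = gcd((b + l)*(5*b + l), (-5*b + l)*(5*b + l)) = 5*b + l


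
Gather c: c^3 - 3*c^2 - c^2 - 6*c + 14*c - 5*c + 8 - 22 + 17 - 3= c^3 - 4*c^2 + 3*c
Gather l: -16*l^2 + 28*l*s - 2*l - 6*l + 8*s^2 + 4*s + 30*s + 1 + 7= -16*l^2 + l*(28*s - 8) + 8*s^2 + 34*s + 8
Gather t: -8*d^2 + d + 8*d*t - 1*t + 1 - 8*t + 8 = -8*d^2 + d + t*(8*d - 9) + 9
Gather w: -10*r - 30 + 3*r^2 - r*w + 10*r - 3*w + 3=3*r^2 + w*(-r - 3) - 27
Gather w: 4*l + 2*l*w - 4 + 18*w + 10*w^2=4*l + 10*w^2 + w*(2*l + 18) - 4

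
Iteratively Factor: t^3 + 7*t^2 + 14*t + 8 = (t + 2)*(t^2 + 5*t + 4) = (t + 1)*(t + 2)*(t + 4)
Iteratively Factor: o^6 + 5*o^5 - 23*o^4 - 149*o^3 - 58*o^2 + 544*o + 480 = (o - 5)*(o^5 + 10*o^4 + 27*o^3 - 14*o^2 - 128*o - 96) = (o - 5)*(o + 4)*(o^4 + 6*o^3 + 3*o^2 - 26*o - 24) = (o - 5)*(o + 4)^2*(o^3 + 2*o^2 - 5*o - 6) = (o - 5)*(o + 1)*(o + 4)^2*(o^2 + o - 6) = (o - 5)*(o - 2)*(o + 1)*(o + 4)^2*(o + 3)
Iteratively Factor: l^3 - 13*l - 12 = (l + 1)*(l^2 - l - 12) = (l - 4)*(l + 1)*(l + 3)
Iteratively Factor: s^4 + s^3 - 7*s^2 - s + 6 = (s + 1)*(s^3 - 7*s + 6) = (s + 1)*(s + 3)*(s^2 - 3*s + 2) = (s - 1)*(s + 1)*(s + 3)*(s - 2)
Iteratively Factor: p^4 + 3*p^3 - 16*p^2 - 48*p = (p)*(p^3 + 3*p^2 - 16*p - 48) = p*(p - 4)*(p^2 + 7*p + 12) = p*(p - 4)*(p + 4)*(p + 3)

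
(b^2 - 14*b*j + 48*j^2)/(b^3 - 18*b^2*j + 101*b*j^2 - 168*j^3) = (b - 6*j)/(b^2 - 10*b*j + 21*j^2)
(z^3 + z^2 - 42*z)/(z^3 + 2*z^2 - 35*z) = (z - 6)/(z - 5)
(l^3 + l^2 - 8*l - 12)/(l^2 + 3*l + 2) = (l^2 - l - 6)/(l + 1)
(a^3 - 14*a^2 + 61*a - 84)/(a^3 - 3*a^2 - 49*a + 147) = (a - 4)/(a + 7)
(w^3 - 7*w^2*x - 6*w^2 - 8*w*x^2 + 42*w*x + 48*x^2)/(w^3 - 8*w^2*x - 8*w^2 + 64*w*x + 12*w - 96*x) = (w + x)/(w - 2)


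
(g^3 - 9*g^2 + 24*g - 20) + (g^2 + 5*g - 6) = g^3 - 8*g^2 + 29*g - 26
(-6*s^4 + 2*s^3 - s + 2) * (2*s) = -12*s^5 + 4*s^4 - 2*s^2 + 4*s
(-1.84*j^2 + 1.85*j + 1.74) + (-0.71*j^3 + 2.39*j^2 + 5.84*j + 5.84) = -0.71*j^3 + 0.55*j^2 + 7.69*j + 7.58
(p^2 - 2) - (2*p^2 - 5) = 3 - p^2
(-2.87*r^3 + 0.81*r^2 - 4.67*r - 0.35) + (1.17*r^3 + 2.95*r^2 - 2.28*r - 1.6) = -1.7*r^3 + 3.76*r^2 - 6.95*r - 1.95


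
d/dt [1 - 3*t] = -3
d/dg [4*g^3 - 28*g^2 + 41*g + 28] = 12*g^2 - 56*g + 41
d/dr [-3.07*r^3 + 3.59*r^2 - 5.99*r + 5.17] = -9.21*r^2 + 7.18*r - 5.99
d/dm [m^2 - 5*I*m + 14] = 2*m - 5*I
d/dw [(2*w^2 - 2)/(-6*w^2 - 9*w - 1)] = 2*(-9*w^2 - 14*w - 9)/(36*w^4 + 108*w^3 + 93*w^2 + 18*w + 1)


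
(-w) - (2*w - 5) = 5 - 3*w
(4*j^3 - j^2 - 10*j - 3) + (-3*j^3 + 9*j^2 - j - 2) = j^3 + 8*j^2 - 11*j - 5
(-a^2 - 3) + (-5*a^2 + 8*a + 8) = -6*a^2 + 8*a + 5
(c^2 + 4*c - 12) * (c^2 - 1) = c^4 + 4*c^3 - 13*c^2 - 4*c + 12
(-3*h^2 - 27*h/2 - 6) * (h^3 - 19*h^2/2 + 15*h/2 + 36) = -3*h^5 + 15*h^4 + 399*h^3/4 - 609*h^2/4 - 531*h - 216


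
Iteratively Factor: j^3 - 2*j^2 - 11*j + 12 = (j + 3)*(j^2 - 5*j + 4) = (j - 4)*(j + 3)*(j - 1)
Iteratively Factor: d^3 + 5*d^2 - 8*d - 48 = (d + 4)*(d^2 + d - 12) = (d + 4)^2*(d - 3)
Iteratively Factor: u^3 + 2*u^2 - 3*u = (u + 3)*(u^2 - u) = (u - 1)*(u + 3)*(u)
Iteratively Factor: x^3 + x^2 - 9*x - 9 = (x - 3)*(x^2 + 4*x + 3) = (x - 3)*(x + 1)*(x + 3)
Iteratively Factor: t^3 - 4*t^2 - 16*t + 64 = (t + 4)*(t^2 - 8*t + 16) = (t - 4)*(t + 4)*(t - 4)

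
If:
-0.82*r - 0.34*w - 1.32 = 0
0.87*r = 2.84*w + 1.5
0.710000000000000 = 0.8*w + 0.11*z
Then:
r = -1.23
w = -0.91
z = 13.05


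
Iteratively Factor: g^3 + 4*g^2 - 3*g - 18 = (g + 3)*(g^2 + g - 6) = (g + 3)^2*(g - 2)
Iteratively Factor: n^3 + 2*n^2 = (n + 2)*(n^2) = n*(n + 2)*(n)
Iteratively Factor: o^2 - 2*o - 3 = (o - 3)*(o + 1)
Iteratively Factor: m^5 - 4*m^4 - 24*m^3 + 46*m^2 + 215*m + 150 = (m + 1)*(m^4 - 5*m^3 - 19*m^2 + 65*m + 150) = (m + 1)*(m + 2)*(m^3 - 7*m^2 - 5*m + 75) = (m - 5)*(m + 1)*(m + 2)*(m^2 - 2*m - 15) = (m - 5)*(m + 1)*(m + 2)*(m + 3)*(m - 5)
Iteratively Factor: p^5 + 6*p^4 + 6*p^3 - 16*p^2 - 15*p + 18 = (p - 1)*(p^4 + 7*p^3 + 13*p^2 - 3*p - 18) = (p - 1)*(p + 3)*(p^3 + 4*p^2 + p - 6) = (p - 1)*(p + 2)*(p + 3)*(p^2 + 2*p - 3) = (p - 1)^2*(p + 2)*(p + 3)*(p + 3)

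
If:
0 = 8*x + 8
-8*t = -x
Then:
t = -1/8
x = -1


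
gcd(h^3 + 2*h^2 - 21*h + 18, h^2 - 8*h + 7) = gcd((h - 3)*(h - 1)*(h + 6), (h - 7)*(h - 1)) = h - 1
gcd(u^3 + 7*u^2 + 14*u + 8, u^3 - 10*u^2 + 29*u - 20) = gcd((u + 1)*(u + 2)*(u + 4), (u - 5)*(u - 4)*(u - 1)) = 1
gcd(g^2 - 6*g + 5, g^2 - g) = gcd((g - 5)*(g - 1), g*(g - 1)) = g - 1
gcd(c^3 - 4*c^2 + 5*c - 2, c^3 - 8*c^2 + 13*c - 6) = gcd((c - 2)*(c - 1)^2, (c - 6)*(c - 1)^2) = c^2 - 2*c + 1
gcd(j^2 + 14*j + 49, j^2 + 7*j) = j + 7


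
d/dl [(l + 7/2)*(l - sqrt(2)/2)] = 2*l - sqrt(2)/2 + 7/2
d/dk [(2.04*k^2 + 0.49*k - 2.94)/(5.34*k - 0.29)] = (10.8936*k^2 - 1.1832*k + 15.5575)/(28.5156*k^2 - 3.0972*k + 0.0841)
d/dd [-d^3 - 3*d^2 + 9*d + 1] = -3*d^2 - 6*d + 9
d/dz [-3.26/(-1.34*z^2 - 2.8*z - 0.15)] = (-8.7368*z - 9.128)/(1.34*z^2 + 2.8*z + 0.15)^2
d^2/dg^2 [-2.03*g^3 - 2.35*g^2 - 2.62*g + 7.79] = -12.18*g - 4.7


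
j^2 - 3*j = j*(j - 3)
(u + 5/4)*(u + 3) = u^2 + 17*u/4 + 15/4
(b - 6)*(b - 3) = b^2 - 9*b + 18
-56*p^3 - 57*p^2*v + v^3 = (-8*p + v)*(p + v)*(7*p + v)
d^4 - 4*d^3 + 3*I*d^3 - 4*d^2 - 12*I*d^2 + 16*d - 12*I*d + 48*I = (d - 4)*(d - 2)*(d + 2)*(d + 3*I)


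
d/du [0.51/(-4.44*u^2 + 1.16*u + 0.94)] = (4.5288*u - 0.5916)/(-4.44*u^2 + 1.16*u + 0.94)^2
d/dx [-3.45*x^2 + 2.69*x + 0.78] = 2.69 - 6.9*x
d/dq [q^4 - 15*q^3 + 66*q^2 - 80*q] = 4*q^3 - 45*q^2 + 132*q - 80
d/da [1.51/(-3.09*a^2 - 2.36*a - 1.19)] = (9.3318*a + 3.5636)/(3.09*a^2 + 2.36*a + 1.19)^2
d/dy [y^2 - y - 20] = 2*y - 1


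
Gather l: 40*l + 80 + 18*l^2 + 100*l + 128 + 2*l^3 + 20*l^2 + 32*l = 2*l^3 + 38*l^2 + 172*l + 208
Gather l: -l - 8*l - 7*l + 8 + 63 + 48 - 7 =112 - 16*l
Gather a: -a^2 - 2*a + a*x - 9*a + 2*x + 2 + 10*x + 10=-a^2 + a*(x - 11) + 12*x + 12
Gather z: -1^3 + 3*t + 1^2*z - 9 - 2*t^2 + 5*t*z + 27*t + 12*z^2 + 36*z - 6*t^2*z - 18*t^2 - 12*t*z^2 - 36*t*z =-20*t^2 + 30*t + z^2*(12 - 12*t) + z*(-6*t^2 - 31*t + 37) - 10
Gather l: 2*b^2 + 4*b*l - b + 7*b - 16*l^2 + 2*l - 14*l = 2*b^2 + 6*b - 16*l^2 + l*(4*b - 12)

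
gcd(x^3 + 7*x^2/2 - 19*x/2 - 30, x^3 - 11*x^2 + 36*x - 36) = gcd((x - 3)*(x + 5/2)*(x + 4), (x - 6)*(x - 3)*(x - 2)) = x - 3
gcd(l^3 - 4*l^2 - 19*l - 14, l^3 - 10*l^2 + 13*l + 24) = l + 1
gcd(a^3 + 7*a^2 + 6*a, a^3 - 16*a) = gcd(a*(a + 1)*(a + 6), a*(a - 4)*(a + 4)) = a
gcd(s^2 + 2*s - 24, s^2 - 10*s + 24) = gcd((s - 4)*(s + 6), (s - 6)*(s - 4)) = s - 4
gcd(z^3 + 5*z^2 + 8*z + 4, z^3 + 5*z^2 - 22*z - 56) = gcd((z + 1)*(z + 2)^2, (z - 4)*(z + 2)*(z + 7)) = z + 2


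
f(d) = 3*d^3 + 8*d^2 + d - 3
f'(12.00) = 1489.00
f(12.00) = 6345.00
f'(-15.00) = 1786.00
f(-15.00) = -8343.00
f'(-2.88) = 29.57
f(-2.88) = -11.19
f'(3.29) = 151.06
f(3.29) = 193.72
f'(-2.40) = 14.44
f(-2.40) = -0.79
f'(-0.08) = -0.22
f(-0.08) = -3.03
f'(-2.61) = 20.55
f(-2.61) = -4.45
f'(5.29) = 337.50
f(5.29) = 670.27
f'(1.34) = 38.60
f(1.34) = 19.92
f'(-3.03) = 35.15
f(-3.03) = -16.04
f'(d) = 9*d^2 + 16*d + 1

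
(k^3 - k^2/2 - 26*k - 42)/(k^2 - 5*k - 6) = (k^2 + 11*k/2 + 7)/(k + 1)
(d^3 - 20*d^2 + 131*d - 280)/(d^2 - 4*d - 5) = (d^2 - 15*d + 56)/(d + 1)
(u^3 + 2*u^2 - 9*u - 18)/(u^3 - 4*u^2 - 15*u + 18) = (u^2 - u - 6)/(u^2 - 7*u + 6)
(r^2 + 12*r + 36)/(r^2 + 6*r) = (r + 6)/r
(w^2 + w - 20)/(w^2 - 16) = (w + 5)/(w + 4)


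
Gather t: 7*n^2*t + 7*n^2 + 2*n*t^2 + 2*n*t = 7*n^2 + 2*n*t^2 + t*(7*n^2 + 2*n)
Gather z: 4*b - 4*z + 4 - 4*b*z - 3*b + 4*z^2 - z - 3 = b + 4*z^2 + z*(-4*b - 5) + 1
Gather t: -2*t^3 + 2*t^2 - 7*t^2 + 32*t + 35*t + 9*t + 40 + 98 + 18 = -2*t^3 - 5*t^2 + 76*t + 156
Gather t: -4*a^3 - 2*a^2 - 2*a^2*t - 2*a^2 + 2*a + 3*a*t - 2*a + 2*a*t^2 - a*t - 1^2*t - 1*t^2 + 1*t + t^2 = -4*a^3 - 4*a^2 + 2*a*t^2 + t*(-2*a^2 + 2*a)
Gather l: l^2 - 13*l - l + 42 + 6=l^2 - 14*l + 48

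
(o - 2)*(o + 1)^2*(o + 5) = o^4 + 5*o^3 - 3*o^2 - 17*o - 10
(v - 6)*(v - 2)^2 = v^3 - 10*v^2 + 28*v - 24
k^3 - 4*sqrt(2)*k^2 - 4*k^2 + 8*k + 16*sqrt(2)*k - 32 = (k - 4)*(k - 2*sqrt(2))^2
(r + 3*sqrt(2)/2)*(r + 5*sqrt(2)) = r^2 + 13*sqrt(2)*r/2 + 15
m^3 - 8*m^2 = m^2*(m - 8)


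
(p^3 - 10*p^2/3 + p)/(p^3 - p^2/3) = (p - 3)/p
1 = 1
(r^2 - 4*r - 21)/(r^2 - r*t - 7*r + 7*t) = (r + 3)/(r - t)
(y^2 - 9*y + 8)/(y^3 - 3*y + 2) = (y - 8)/(y^2 + y - 2)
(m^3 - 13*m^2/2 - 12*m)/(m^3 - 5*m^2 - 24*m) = (m + 3/2)/(m + 3)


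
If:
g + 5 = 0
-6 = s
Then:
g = -5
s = -6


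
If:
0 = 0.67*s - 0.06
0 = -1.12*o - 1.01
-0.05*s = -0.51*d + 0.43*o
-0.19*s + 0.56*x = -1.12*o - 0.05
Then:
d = -0.75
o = -0.90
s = 0.09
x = 1.74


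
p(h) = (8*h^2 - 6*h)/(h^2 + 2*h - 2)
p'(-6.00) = 2.06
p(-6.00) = 14.73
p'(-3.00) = 306.00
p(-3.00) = 90.00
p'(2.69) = 0.76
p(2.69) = 3.93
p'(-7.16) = 1.12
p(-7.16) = 12.97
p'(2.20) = 0.92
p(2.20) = 3.52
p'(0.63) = 4.86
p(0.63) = 1.76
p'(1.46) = 1.31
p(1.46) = 2.72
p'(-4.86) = 4.85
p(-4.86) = 18.33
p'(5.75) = 0.31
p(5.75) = 5.40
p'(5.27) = 0.34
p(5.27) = 5.25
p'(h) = (-2*h - 2)*(8*h^2 - 6*h)/(h^2 + 2*h - 2)^2 + (16*h - 6)/(h^2 + 2*h - 2) = 2*(11*h^2 - 16*h + 6)/(h^4 + 4*h^3 - 8*h + 4)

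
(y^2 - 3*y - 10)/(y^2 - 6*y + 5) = (y + 2)/(y - 1)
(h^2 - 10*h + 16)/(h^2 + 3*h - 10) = (h - 8)/(h + 5)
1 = 1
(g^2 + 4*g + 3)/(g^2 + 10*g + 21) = (g + 1)/(g + 7)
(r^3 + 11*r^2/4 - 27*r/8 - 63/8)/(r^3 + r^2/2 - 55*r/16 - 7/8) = 2*(2*r^2 + 9*r + 9)/(4*r^2 + 9*r + 2)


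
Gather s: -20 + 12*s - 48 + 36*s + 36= 48*s - 32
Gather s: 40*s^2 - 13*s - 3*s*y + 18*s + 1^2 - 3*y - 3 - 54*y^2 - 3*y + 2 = 40*s^2 + s*(5 - 3*y) - 54*y^2 - 6*y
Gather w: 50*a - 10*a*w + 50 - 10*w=50*a + w*(-10*a - 10) + 50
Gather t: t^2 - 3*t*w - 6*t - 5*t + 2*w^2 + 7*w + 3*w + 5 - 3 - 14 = t^2 + t*(-3*w - 11) + 2*w^2 + 10*w - 12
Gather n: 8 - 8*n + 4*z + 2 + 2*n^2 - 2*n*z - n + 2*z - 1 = 2*n^2 + n*(-2*z - 9) + 6*z + 9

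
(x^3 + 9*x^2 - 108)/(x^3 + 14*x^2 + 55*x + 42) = (x^2 + 3*x - 18)/(x^2 + 8*x + 7)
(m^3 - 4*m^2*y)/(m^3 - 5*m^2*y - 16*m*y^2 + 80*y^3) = -m^2/(-m^2 + m*y + 20*y^2)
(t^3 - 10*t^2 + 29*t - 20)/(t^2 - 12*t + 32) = (t^2 - 6*t + 5)/(t - 8)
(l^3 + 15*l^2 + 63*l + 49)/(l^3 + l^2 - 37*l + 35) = (l^2 + 8*l + 7)/(l^2 - 6*l + 5)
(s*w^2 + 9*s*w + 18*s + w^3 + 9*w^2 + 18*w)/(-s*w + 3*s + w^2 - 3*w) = (-s*w^2 - 9*s*w - 18*s - w^3 - 9*w^2 - 18*w)/(s*w - 3*s - w^2 + 3*w)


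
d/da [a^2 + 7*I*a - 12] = 2*a + 7*I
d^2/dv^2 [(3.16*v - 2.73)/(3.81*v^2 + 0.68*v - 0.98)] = ((16.505 - 72.2376*v)*(3.81*v^2 + 0.68*v - 0.98) + (3.16*v - 2.73)*(7.62*v + 0.68)*(15.24*v + 1.36))/(3.81*v^2 + 0.68*v - 0.98)^3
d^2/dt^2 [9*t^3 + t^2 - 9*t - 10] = 54*t + 2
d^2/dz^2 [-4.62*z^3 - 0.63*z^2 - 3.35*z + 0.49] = -27.72*z - 1.26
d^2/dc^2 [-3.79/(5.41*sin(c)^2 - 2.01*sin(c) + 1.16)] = (443.704396*sin(c)^4 - 123.638517*sin(c)^3 - 745.382711*sin(c)^2 + 256.113798*sin(c) + 16.94509)/(5.41*sin(c)^2 - 2.01*sin(c) + 1.16)^3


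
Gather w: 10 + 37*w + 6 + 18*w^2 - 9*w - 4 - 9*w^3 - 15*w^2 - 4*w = -9*w^3 + 3*w^2 + 24*w + 12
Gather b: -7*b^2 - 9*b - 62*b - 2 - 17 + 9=-7*b^2 - 71*b - 10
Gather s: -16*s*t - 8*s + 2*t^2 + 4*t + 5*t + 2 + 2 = s*(-16*t - 8) + 2*t^2 + 9*t + 4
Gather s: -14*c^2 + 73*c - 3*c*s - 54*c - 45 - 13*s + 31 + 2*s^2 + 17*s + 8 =-14*c^2 + 19*c + 2*s^2 + s*(4 - 3*c) - 6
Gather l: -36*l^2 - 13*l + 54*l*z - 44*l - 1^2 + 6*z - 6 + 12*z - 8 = -36*l^2 + l*(54*z - 57) + 18*z - 15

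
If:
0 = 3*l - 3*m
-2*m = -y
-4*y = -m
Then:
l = 0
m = 0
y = 0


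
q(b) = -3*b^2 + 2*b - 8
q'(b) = 2 - 6*b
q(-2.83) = -37.69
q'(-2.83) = 18.98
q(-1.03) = -13.24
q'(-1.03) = 8.18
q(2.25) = -18.69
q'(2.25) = -11.50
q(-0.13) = -8.31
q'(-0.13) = 2.78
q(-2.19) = -26.77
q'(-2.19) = 15.14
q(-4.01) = -64.26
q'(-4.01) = 26.06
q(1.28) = -10.36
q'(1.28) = -5.68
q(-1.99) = -23.86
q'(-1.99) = 13.94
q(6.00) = -104.00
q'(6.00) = -34.00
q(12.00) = -416.00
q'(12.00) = -70.00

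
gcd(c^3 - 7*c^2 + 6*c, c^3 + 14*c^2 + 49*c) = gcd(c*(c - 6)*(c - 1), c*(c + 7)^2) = c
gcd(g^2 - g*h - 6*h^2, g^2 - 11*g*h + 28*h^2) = 1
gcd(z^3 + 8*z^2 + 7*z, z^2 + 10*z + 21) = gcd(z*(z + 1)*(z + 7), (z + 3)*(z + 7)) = z + 7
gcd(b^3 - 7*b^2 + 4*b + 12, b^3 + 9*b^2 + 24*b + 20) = 1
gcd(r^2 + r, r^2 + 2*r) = r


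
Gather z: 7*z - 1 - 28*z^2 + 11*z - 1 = -28*z^2 + 18*z - 2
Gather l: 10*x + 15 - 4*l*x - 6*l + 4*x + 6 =l*(-4*x - 6) + 14*x + 21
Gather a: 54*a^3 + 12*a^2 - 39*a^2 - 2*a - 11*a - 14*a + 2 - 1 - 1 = 54*a^3 - 27*a^2 - 27*a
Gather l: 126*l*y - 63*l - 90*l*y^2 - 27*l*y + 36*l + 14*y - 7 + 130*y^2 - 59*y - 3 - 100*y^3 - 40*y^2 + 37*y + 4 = l*(-90*y^2 + 99*y - 27) - 100*y^3 + 90*y^2 - 8*y - 6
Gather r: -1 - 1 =-2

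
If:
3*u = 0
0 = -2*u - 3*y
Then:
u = 0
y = 0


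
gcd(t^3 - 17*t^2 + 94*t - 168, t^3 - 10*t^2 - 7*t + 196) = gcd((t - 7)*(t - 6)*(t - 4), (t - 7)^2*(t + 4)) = t - 7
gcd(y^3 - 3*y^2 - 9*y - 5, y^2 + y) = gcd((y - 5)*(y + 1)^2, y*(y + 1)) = y + 1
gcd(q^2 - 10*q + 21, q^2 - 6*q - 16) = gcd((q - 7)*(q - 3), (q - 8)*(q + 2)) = 1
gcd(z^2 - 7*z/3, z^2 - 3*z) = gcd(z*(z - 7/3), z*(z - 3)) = z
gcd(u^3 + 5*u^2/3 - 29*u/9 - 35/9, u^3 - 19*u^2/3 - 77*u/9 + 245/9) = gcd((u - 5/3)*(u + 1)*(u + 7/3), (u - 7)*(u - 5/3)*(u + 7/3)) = u^2 + 2*u/3 - 35/9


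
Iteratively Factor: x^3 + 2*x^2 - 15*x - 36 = (x - 4)*(x^2 + 6*x + 9) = (x - 4)*(x + 3)*(x + 3)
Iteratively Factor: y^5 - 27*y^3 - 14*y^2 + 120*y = (y + 3)*(y^4 - 3*y^3 - 18*y^2 + 40*y) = (y - 2)*(y + 3)*(y^3 - y^2 - 20*y) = y*(y - 2)*(y + 3)*(y^2 - y - 20) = y*(y - 5)*(y - 2)*(y + 3)*(y + 4)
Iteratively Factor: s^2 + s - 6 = (s + 3)*(s - 2)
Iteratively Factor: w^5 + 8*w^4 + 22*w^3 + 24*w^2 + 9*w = (w + 1)*(w^4 + 7*w^3 + 15*w^2 + 9*w) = (w + 1)*(w + 3)*(w^3 + 4*w^2 + 3*w) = w*(w + 1)*(w + 3)*(w^2 + 4*w + 3) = w*(w + 1)^2*(w + 3)*(w + 3)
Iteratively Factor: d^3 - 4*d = (d + 2)*(d^2 - 2*d) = (d - 2)*(d + 2)*(d)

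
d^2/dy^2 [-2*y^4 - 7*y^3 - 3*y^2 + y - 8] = -24*y^2 - 42*y - 6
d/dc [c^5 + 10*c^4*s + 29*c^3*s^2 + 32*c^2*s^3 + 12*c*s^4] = 5*c^4 + 40*c^3*s + 87*c^2*s^2 + 64*c*s^3 + 12*s^4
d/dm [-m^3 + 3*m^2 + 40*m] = -3*m^2 + 6*m + 40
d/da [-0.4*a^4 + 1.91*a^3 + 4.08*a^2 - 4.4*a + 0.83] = -1.6*a^3 + 5.73*a^2 + 8.16*a - 4.4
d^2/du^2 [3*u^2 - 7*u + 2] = 6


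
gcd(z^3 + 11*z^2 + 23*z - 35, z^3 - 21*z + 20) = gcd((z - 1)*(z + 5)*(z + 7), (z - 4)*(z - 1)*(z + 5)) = z^2 + 4*z - 5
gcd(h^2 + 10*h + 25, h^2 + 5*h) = h + 5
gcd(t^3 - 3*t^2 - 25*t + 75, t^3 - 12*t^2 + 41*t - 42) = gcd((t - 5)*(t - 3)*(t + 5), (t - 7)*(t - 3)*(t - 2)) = t - 3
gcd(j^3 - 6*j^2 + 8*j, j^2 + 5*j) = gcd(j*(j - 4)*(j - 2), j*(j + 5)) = j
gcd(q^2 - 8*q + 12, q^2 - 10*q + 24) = q - 6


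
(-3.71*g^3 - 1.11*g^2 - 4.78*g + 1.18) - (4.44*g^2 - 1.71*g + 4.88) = -3.71*g^3 - 5.55*g^2 - 3.07*g - 3.7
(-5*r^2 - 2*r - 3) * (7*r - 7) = -35*r^3 + 21*r^2 - 7*r + 21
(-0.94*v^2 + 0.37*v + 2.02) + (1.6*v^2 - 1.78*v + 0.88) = 0.66*v^2 - 1.41*v + 2.9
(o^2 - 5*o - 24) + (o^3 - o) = o^3 + o^2 - 6*o - 24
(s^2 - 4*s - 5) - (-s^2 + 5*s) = 2*s^2 - 9*s - 5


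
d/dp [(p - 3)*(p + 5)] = 2*p + 2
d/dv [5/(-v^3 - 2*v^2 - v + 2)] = 5*(3*v^2 + 4*v + 1)/(v^3 + 2*v^2 + v - 2)^2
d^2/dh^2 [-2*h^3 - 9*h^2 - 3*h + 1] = -12*h - 18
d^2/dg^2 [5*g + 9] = 0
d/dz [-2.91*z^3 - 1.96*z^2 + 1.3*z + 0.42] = -8.73*z^2 - 3.92*z + 1.3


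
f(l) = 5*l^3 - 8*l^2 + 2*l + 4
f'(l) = 15*l^2 - 16*l + 2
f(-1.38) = -27.14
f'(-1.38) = 52.65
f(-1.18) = -17.71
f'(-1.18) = 41.77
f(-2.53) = -133.24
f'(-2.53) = 138.49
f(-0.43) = 1.26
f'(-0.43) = 11.65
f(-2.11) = -82.81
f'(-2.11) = 102.54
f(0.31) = 4.00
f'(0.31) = -1.52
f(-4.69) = -697.16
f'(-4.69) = 406.98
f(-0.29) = 2.63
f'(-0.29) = 7.90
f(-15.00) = -18701.00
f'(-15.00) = 3617.00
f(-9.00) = -4307.00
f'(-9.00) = 1361.00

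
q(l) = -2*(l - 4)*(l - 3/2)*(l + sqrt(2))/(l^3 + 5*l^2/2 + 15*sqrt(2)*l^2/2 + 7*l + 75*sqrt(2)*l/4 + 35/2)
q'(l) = -2*(l - 4)*(l - 3/2)*(l + sqrt(2))*(-3*l^2 - 15*sqrt(2)*l - 5*l - 75*sqrt(2)/4 - 7)/(l^3 + 5*l^2/2 + 15*sqrt(2)*l^2/2 + 7*l + 75*sqrt(2)*l/4 + 35/2)^2 - 2*(l - 4)*(l - 3/2)/(l^3 + 5*l^2/2 + 15*sqrt(2)*l^2/2 + 7*l + 75*sqrt(2)*l/4 + 35/2) - 2*(l - 4)*(l + sqrt(2))/(l^3 + 5*l^2/2 + 15*sqrt(2)*l^2/2 + 7*l + 75*sqrt(2)*l/4 + 35/2) - 2*(l - 3/2)*(l + sqrt(2))/(l^3 + 5*l^2/2 + 15*sqrt(2)*l^2/2 + 7*l + 75*sqrt(2)*l/4 + 35/2) = 2*(-52*sqrt(2)*l^4 - 64*l^4 - 388*sqrt(2)*l^3 - 16*l^3 - 952*l^2 + 1163*sqrt(2)*l^2 - 40*sqrt(2)*l + 2980*l + 960 + 1106*sqrt(2))/(8*l^6 + 40*l^5 + 120*sqrt(2)*l^5 + 600*sqrt(2)*l^4 + 1062*l^4 + 1590*sqrt(2)*l^3 + 5060*l^3 + 4200*sqrt(2)*l^2 + 6717*l^2 + 1960*l + 5250*sqrt(2)*l + 2450)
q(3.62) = 0.02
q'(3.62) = -0.06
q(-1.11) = 1.65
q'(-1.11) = 7.18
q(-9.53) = 105.70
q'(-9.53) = -289.46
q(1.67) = 0.02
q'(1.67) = 0.11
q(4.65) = -0.04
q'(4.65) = -0.07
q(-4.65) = 7.74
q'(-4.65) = -0.46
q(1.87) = 0.04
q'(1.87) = 0.07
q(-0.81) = 8.50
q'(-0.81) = 85.22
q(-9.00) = 42.71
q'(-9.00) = -48.75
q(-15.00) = -9.35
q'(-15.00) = -1.49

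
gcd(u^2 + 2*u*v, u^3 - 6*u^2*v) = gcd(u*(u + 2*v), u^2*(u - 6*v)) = u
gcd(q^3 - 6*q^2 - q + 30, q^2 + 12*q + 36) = 1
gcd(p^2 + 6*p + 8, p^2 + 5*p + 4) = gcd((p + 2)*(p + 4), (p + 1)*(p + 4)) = p + 4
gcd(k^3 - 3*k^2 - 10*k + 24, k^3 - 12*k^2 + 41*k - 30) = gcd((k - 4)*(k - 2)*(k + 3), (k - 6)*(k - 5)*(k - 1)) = 1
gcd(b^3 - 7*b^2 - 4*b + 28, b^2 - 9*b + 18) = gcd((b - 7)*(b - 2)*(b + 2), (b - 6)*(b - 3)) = 1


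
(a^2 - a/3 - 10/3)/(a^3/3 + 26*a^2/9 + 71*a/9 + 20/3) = 3*(a - 2)/(a^2 + 7*a + 12)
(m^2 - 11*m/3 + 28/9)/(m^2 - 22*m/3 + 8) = (m - 7/3)/(m - 6)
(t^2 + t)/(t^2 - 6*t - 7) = t/(t - 7)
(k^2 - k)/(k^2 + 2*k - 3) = k/(k + 3)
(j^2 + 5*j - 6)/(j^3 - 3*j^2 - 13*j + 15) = (j + 6)/(j^2 - 2*j - 15)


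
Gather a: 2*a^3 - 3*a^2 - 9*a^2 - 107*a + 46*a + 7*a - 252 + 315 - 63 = 2*a^3 - 12*a^2 - 54*a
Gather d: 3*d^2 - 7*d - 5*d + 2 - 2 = 3*d^2 - 12*d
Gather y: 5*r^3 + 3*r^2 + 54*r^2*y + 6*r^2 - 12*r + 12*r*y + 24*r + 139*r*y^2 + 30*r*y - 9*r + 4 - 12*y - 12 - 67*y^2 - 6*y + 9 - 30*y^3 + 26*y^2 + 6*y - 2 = 5*r^3 + 9*r^2 + 3*r - 30*y^3 + y^2*(139*r - 41) + y*(54*r^2 + 42*r - 12) - 1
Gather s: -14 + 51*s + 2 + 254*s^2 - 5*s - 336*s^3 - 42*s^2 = -336*s^3 + 212*s^2 + 46*s - 12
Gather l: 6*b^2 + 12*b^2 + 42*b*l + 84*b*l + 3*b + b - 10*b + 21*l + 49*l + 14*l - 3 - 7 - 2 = 18*b^2 - 6*b + l*(126*b + 84) - 12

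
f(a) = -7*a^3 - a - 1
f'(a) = -21*a^2 - 1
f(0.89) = -6.82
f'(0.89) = -17.63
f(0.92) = -7.37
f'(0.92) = -18.77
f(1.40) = -21.61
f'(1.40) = -42.16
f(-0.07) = -0.93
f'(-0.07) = -1.10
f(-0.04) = -0.96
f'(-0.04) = -1.03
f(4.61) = -691.42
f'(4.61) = -447.29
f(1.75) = -40.27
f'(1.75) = -65.31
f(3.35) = -267.52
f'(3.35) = -236.67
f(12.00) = -12109.00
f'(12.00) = -3025.00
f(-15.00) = 23639.00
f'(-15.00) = -4726.00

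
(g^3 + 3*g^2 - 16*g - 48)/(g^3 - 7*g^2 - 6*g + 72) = (g + 4)/(g - 6)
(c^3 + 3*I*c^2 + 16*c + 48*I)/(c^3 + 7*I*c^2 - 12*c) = (c - 4*I)/c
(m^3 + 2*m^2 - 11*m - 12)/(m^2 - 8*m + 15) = (m^2 + 5*m + 4)/(m - 5)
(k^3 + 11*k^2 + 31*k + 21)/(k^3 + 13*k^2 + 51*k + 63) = (k + 1)/(k + 3)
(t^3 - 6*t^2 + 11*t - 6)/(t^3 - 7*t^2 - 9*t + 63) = (t^2 - 3*t + 2)/(t^2 - 4*t - 21)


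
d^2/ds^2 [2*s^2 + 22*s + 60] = 4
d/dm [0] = 0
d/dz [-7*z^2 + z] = 1 - 14*z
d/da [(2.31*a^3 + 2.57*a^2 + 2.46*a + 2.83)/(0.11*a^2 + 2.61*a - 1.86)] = (0.2541*a^4 + 12.0582*a^3 - 6.4527*a^2 - 10.183*a - 11.9619)/(0.0121*a^4 + 0.5742*a^3 + 6.4029*a^2 - 9.7092*a + 3.4596)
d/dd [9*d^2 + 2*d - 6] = 18*d + 2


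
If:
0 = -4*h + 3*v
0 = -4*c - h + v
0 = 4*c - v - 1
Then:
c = -1/12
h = -1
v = -4/3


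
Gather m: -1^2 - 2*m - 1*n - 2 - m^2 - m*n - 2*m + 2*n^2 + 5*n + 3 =-m^2 + m*(-n - 4) + 2*n^2 + 4*n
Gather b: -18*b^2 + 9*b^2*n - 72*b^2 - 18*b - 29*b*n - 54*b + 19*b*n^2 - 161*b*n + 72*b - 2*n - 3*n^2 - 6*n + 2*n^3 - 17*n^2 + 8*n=b^2*(9*n - 90) + b*(19*n^2 - 190*n) + 2*n^3 - 20*n^2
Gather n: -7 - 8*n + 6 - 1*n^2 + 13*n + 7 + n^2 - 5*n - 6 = 0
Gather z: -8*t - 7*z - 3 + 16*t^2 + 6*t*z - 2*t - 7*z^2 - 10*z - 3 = 16*t^2 - 10*t - 7*z^2 + z*(6*t - 17) - 6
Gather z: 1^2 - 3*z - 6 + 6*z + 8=3*z + 3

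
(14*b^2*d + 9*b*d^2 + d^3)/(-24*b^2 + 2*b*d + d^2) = d*(14*b^2 + 9*b*d + d^2)/(-24*b^2 + 2*b*d + d^2)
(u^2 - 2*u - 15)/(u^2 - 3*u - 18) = (u - 5)/(u - 6)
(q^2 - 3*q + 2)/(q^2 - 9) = (q^2 - 3*q + 2)/(q^2 - 9)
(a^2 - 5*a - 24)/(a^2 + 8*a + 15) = (a - 8)/(a + 5)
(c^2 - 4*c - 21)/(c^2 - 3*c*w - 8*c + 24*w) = (c^2 - 4*c - 21)/(c^2 - 3*c*w - 8*c + 24*w)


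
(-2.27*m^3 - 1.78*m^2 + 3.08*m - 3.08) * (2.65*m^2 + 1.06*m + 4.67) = -6.0155*m^5 - 7.1232*m^4 - 4.3257*m^3 - 13.2098*m^2 + 11.1188*m - 14.3836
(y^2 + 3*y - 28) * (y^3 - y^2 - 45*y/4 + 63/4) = y^5 + 2*y^4 - 169*y^3/4 + 10*y^2 + 1449*y/4 - 441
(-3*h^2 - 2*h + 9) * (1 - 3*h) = 9*h^3 + 3*h^2 - 29*h + 9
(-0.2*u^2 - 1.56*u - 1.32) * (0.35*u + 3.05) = -0.07*u^3 - 1.156*u^2 - 5.22*u - 4.026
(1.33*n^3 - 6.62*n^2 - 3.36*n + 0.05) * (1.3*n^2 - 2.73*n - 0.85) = 1.729*n^5 - 12.2369*n^4 + 12.5741*n^3 + 14.8648*n^2 + 2.7195*n - 0.0425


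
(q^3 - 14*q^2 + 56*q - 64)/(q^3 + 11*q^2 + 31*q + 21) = (q^3 - 14*q^2 + 56*q - 64)/(q^3 + 11*q^2 + 31*q + 21)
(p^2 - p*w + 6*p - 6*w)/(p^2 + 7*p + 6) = (p - w)/(p + 1)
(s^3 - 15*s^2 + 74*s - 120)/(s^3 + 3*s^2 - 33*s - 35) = (s^2 - 10*s + 24)/(s^2 + 8*s + 7)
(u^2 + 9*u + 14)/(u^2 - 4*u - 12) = (u + 7)/(u - 6)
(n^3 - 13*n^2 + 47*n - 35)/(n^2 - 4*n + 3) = (n^2 - 12*n + 35)/(n - 3)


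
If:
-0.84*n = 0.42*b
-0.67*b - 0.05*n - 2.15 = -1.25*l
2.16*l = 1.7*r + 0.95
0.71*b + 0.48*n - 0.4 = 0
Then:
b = 0.85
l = 2.16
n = -0.43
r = 2.18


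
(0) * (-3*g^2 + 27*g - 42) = 0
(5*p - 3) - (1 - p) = 6*p - 4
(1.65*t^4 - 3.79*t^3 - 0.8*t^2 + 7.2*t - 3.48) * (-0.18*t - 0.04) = -0.297*t^5 + 0.6162*t^4 + 0.2956*t^3 - 1.264*t^2 + 0.3384*t + 0.1392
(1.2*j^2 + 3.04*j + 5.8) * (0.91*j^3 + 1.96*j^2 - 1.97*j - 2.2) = 1.092*j^5 + 5.1184*j^4 + 8.8724*j^3 + 2.7392*j^2 - 18.114*j - 12.76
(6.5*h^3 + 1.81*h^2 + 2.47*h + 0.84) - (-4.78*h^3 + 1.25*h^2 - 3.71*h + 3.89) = 11.28*h^3 + 0.56*h^2 + 6.18*h - 3.05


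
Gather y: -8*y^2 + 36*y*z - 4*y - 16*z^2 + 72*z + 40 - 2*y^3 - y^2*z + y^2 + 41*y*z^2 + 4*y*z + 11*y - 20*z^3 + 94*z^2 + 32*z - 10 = -2*y^3 + y^2*(-z - 7) + y*(41*z^2 + 40*z + 7) - 20*z^3 + 78*z^2 + 104*z + 30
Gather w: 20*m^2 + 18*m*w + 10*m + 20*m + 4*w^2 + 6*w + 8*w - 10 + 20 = 20*m^2 + 30*m + 4*w^2 + w*(18*m + 14) + 10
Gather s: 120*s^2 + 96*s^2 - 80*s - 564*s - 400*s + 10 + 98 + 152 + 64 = 216*s^2 - 1044*s + 324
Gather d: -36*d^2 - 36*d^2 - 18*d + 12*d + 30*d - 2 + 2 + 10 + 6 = -72*d^2 + 24*d + 16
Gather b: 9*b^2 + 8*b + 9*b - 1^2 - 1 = 9*b^2 + 17*b - 2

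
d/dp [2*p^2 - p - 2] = 4*p - 1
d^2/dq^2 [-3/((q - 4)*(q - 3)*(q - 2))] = 6*(-6*q^4 + 72*q^3 - 321*q^2 + 630*q - 460)/(q^9 - 27*q^8 + 321*q^7 - 2205*q^6 + 9642*q^5 - 27828*q^4 + 53000*q^3 - 64224*q^2 + 44928*q - 13824)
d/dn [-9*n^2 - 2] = -18*n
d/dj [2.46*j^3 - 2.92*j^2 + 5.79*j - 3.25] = 7.38*j^2 - 5.84*j + 5.79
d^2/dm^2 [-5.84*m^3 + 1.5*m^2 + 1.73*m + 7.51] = 3.0 - 35.04*m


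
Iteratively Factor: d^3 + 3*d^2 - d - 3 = (d + 3)*(d^2 - 1) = (d + 1)*(d + 3)*(d - 1)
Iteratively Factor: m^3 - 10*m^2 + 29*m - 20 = (m - 4)*(m^2 - 6*m + 5) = (m - 5)*(m - 4)*(m - 1)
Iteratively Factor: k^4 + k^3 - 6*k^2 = (k)*(k^3 + k^2 - 6*k) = k^2*(k^2 + k - 6) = k^2*(k + 3)*(k - 2)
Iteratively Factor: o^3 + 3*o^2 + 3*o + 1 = (o + 1)*(o^2 + 2*o + 1) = (o + 1)^2*(o + 1)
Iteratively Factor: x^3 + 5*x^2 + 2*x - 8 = (x + 2)*(x^2 + 3*x - 4) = (x + 2)*(x + 4)*(x - 1)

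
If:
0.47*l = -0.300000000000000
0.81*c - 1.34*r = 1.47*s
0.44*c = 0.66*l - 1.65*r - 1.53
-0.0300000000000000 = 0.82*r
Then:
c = -4.30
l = -0.64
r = -0.04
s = -2.33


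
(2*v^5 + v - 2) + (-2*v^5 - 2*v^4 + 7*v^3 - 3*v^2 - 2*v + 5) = -2*v^4 + 7*v^3 - 3*v^2 - v + 3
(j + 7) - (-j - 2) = 2*j + 9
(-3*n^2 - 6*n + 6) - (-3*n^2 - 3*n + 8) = -3*n - 2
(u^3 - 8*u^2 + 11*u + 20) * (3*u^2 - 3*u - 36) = 3*u^5 - 27*u^4 + 21*u^3 + 315*u^2 - 456*u - 720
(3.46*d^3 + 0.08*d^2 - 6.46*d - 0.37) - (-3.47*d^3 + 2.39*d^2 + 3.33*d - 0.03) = 6.93*d^3 - 2.31*d^2 - 9.79*d - 0.34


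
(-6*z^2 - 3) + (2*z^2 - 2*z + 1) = -4*z^2 - 2*z - 2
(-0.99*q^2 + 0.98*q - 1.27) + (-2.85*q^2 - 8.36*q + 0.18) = -3.84*q^2 - 7.38*q - 1.09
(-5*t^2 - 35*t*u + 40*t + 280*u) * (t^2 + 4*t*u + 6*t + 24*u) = -5*t^4 - 55*t^3*u + 10*t^3 - 140*t^2*u^2 + 110*t^2*u + 240*t^2 + 280*t*u^2 + 2640*t*u + 6720*u^2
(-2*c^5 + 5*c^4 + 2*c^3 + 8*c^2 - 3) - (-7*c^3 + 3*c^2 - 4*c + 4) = -2*c^5 + 5*c^4 + 9*c^3 + 5*c^2 + 4*c - 7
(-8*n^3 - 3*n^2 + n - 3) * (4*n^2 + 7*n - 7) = -32*n^5 - 68*n^4 + 39*n^3 + 16*n^2 - 28*n + 21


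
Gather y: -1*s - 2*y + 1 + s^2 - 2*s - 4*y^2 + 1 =s^2 - 3*s - 4*y^2 - 2*y + 2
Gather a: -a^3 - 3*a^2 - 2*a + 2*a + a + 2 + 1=-a^3 - 3*a^2 + a + 3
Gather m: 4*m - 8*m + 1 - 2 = -4*m - 1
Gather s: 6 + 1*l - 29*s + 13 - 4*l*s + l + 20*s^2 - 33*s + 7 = 2*l + 20*s^2 + s*(-4*l - 62) + 26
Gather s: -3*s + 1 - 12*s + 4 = 5 - 15*s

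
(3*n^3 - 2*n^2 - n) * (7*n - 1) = 21*n^4 - 17*n^3 - 5*n^2 + n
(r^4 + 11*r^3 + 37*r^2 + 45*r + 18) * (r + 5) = r^5 + 16*r^4 + 92*r^3 + 230*r^2 + 243*r + 90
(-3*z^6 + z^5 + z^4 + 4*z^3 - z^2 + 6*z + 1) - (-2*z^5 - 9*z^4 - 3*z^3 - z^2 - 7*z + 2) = -3*z^6 + 3*z^5 + 10*z^4 + 7*z^3 + 13*z - 1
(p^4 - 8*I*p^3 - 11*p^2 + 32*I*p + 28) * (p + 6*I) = p^5 - 2*I*p^4 + 37*p^3 - 34*I*p^2 - 164*p + 168*I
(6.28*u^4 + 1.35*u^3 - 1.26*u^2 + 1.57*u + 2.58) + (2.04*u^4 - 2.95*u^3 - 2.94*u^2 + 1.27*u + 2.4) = 8.32*u^4 - 1.6*u^3 - 4.2*u^2 + 2.84*u + 4.98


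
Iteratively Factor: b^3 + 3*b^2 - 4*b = (b)*(b^2 + 3*b - 4) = b*(b + 4)*(b - 1)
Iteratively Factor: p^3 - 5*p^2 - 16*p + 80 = (p - 5)*(p^2 - 16) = (p - 5)*(p - 4)*(p + 4)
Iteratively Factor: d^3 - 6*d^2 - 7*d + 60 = (d + 3)*(d^2 - 9*d + 20) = (d - 5)*(d + 3)*(d - 4)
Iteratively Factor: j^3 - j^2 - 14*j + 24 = (j + 4)*(j^2 - 5*j + 6) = (j - 2)*(j + 4)*(j - 3)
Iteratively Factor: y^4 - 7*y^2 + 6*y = (y - 2)*(y^3 + 2*y^2 - 3*y) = (y - 2)*(y + 3)*(y^2 - y) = (y - 2)*(y - 1)*(y + 3)*(y)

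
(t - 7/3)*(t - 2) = t^2 - 13*t/3 + 14/3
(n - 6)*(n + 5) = n^2 - n - 30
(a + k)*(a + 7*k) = a^2 + 8*a*k + 7*k^2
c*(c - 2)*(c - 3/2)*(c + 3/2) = c^4 - 2*c^3 - 9*c^2/4 + 9*c/2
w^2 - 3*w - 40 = (w - 8)*(w + 5)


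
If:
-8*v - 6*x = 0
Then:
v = -3*x/4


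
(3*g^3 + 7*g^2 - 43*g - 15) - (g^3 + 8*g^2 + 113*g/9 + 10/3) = 2*g^3 - g^2 - 500*g/9 - 55/3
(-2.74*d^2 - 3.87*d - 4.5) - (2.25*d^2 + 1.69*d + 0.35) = -4.99*d^2 - 5.56*d - 4.85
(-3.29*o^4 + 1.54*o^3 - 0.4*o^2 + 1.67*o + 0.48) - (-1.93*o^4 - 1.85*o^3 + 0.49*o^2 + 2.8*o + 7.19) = -1.36*o^4 + 3.39*o^3 - 0.89*o^2 - 1.13*o - 6.71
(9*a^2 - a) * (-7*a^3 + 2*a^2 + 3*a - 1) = -63*a^5 + 25*a^4 + 25*a^3 - 12*a^2 + a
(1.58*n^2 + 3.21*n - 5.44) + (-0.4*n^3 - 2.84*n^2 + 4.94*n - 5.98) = -0.4*n^3 - 1.26*n^2 + 8.15*n - 11.42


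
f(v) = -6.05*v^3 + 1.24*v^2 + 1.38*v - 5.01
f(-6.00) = 1338.15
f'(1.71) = -47.45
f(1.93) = -41.22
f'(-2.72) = -139.65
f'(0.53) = -2.40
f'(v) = -18.15*v^2 + 2.48*v + 1.38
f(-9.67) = 5568.19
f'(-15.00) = -4119.57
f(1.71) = -29.28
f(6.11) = -1330.29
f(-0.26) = -5.18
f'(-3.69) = -254.90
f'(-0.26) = -0.49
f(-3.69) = 310.75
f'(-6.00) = -666.90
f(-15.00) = 20672.04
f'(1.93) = -61.44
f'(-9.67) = -1719.79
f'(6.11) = -661.04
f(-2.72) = 122.16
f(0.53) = -4.83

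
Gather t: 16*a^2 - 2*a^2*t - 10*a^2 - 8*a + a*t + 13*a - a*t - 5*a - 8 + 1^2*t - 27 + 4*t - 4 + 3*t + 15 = 6*a^2 + t*(8 - 2*a^2) - 24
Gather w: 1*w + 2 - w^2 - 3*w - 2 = -w^2 - 2*w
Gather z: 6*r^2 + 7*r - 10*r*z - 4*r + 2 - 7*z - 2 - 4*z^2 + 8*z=6*r^2 + 3*r - 4*z^2 + z*(1 - 10*r)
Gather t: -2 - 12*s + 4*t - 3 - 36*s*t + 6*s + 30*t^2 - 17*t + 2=-6*s + 30*t^2 + t*(-36*s - 13) - 3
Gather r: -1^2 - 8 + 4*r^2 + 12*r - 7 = 4*r^2 + 12*r - 16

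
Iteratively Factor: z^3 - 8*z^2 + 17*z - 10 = (z - 5)*(z^2 - 3*z + 2) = (z - 5)*(z - 2)*(z - 1)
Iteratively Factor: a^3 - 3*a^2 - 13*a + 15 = (a - 1)*(a^2 - 2*a - 15) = (a - 1)*(a + 3)*(a - 5)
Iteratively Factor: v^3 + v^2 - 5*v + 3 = (v - 1)*(v^2 + 2*v - 3) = (v - 1)*(v + 3)*(v - 1)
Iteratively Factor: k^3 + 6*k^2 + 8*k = (k)*(k^2 + 6*k + 8) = k*(k + 2)*(k + 4)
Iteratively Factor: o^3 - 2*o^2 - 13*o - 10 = (o - 5)*(o^2 + 3*o + 2) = (o - 5)*(o + 2)*(o + 1)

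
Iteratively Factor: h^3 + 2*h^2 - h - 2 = (h + 1)*(h^2 + h - 2) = (h + 1)*(h + 2)*(h - 1)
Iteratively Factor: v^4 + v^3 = (v + 1)*(v^3) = v*(v + 1)*(v^2) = v^2*(v + 1)*(v)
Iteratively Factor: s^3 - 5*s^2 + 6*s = (s - 3)*(s^2 - 2*s) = (s - 3)*(s - 2)*(s)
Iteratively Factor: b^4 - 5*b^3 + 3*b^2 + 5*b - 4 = (b + 1)*(b^3 - 6*b^2 + 9*b - 4) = (b - 1)*(b + 1)*(b^2 - 5*b + 4) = (b - 4)*(b - 1)*(b + 1)*(b - 1)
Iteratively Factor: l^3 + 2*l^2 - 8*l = (l - 2)*(l^2 + 4*l) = l*(l - 2)*(l + 4)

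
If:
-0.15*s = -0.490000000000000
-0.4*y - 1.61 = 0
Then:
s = 3.27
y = -4.02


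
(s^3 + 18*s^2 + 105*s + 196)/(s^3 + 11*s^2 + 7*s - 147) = (s + 4)/(s - 3)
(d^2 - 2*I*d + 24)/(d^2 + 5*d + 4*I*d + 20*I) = (d - 6*I)/(d + 5)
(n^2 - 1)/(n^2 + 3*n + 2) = (n - 1)/(n + 2)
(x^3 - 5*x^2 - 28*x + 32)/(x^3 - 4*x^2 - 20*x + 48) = (x^2 - 9*x + 8)/(x^2 - 8*x + 12)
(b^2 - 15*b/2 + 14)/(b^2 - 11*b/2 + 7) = (b - 4)/(b - 2)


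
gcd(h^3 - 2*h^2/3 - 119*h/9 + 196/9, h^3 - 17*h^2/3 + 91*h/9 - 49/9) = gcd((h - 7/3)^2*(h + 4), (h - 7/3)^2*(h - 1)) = h^2 - 14*h/3 + 49/9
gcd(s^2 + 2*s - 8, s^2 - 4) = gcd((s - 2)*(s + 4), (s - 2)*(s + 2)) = s - 2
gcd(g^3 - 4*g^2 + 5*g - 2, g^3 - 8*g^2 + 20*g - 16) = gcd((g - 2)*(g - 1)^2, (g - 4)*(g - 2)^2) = g - 2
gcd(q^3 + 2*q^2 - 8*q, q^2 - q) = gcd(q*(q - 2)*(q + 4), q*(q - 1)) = q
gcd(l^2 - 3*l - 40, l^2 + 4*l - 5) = l + 5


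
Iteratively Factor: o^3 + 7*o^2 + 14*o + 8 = (o + 1)*(o^2 + 6*o + 8) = (o + 1)*(o + 2)*(o + 4)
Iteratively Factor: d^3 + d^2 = (d)*(d^2 + d) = d^2*(d + 1)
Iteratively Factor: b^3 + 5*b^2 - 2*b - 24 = (b + 4)*(b^2 + b - 6) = (b + 3)*(b + 4)*(b - 2)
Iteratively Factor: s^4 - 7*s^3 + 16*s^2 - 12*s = (s)*(s^3 - 7*s^2 + 16*s - 12) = s*(s - 2)*(s^2 - 5*s + 6) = s*(s - 2)^2*(s - 3)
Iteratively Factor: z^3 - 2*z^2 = (z - 2)*(z^2) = z*(z - 2)*(z)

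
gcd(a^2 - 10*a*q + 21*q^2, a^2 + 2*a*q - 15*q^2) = -a + 3*q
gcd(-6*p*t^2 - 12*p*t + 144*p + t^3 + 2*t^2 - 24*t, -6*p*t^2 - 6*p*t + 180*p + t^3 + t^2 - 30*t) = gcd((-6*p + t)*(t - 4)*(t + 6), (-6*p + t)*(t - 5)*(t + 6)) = 6*p*t + 36*p - t^2 - 6*t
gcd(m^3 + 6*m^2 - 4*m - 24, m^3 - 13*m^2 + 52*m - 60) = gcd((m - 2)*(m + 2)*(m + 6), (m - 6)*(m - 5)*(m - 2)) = m - 2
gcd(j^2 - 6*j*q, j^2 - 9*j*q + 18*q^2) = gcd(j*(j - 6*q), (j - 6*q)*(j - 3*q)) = -j + 6*q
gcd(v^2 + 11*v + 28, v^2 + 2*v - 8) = v + 4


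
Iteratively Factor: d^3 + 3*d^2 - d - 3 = (d + 1)*(d^2 + 2*d - 3) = (d + 1)*(d + 3)*(d - 1)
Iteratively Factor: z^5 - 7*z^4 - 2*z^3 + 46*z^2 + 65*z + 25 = (z + 1)*(z^4 - 8*z^3 + 6*z^2 + 40*z + 25) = (z - 5)*(z + 1)*(z^3 - 3*z^2 - 9*z - 5) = (z - 5)*(z + 1)^2*(z^2 - 4*z - 5) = (z - 5)*(z + 1)^3*(z - 5)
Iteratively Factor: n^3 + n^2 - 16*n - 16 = (n + 1)*(n^2 - 16) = (n + 1)*(n + 4)*(n - 4)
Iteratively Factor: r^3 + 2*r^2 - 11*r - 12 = (r - 3)*(r^2 + 5*r + 4) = (r - 3)*(r + 4)*(r + 1)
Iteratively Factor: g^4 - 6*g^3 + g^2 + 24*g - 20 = (g - 1)*(g^3 - 5*g^2 - 4*g + 20) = (g - 2)*(g - 1)*(g^2 - 3*g - 10) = (g - 5)*(g - 2)*(g - 1)*(g + 2)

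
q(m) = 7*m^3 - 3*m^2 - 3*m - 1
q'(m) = 21*m^2 - 6*m - 3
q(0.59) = -2.38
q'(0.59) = 0.77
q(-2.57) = -131.93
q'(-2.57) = 151.12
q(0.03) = -1.09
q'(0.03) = -3.16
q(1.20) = 3.18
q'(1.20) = 20.04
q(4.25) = 469.42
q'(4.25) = 350.81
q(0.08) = -1.26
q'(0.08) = -3.35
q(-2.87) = -182.58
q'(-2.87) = 187.19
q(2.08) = 42.77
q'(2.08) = 75.37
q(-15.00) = -24256.00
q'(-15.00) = 4812.00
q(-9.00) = -5320.00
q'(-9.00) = 1752.00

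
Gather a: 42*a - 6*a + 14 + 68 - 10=36*a + 72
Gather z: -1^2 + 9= 8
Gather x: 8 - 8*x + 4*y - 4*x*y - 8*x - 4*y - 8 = x*(-4*y - 16)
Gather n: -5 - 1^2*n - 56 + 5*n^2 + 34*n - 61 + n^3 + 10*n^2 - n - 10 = n^3 + 15*n^2 + 32*n - 132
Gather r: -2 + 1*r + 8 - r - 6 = 0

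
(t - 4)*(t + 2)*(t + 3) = t^3 + t^2 - 14*t - 24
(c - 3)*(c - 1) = c^2 - 4*c + 3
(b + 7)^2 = b^2 + 14*b + 49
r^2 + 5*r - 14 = (r - 2)*(r + 7)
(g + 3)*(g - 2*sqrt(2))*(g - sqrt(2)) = g^3 - 3*sqrt(2)*g^2 + 3*g^2 - 9*sqrt(2)*g + 4*g + 12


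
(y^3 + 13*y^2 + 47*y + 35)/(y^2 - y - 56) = (y^2 + 6*y + 5)/(y - 8)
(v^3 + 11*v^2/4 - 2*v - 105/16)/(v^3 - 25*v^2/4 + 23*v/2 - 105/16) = (8*v^2 + 34*v + 35)/(8*v^2 - 38*v + 35)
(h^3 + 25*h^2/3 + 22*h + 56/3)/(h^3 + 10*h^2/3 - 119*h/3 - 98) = (h^2 + 6*h + 8)/(h^2 + h - 42)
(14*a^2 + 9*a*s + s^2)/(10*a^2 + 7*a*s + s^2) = (7*a + s)/(5*a + s)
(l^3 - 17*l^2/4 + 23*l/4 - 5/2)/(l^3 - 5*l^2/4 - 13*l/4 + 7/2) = (4*l - 5)/(4*l + 7)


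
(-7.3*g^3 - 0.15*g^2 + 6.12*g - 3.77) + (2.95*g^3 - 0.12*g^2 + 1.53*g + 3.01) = -4.35*g^3 - 0.27*g^2 + 7.65*g - 0.76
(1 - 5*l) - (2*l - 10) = 11 - 7*l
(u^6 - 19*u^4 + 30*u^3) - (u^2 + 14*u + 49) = u^6 - 19*u^4 + 30*u^3 - u^2 - 14*u - 49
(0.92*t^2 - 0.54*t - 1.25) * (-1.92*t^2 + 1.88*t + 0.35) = -1.7664*t^4 + 2.7664*t^3 + 1.7068*t^2 - 2.539*t - 0.4375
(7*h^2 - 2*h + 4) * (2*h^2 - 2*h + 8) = 14*h^4 - 18*h^3 + 68*h^2 - 24*h + 32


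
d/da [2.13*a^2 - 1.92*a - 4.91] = 4.26*a - 1.92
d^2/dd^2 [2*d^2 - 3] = 4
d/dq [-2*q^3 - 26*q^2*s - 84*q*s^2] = -6*q^2 - 52*q*s - 84*s^2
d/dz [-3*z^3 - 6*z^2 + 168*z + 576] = -9*z^2 - 12*z + 168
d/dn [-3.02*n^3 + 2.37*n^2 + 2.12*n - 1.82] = -9.06*n^2 + 4.74*n + 2.12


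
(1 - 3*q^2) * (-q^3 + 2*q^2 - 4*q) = 3*q^5 - 6*q^4 + 11*q^3 + 2*q^2 - 4*q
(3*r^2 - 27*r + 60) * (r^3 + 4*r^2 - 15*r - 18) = 3*r^5 - 15*r^4 - 93*r^3 + 591*r^2 - 414*r - 1080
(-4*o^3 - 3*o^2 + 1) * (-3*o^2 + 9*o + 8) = 12*o^5 - 27*o^4 - 59*o^3 - 27*o^2 + 9*o + 8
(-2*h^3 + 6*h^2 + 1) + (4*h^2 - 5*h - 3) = -2*h^3 + 10*h^2 - 5*h - 2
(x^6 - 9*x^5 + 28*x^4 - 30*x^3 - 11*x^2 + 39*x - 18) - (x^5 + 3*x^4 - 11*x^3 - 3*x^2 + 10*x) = x^6 - 10*x^5 + 25*x^4 - 19*x^3 - 8*x^2 + 29*x - 18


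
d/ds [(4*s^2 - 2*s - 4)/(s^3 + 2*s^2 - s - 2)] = 4*s^2*(-s^2 + s + 3)/(s^6 + 4*s^5 + 2*s^4 - 8*s^3 - 7*s^2 + 4*s + 4)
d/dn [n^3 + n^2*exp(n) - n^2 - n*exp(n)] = n^2*exp(n) + 3*n^2 + n*exp(n) - 2*n - exp(n)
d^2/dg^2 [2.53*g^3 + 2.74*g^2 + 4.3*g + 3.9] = 15.18*g + 5.48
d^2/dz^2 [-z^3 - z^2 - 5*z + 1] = -6*z - 2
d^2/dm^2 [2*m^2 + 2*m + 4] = 4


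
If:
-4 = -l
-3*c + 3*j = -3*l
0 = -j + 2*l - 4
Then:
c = 8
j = 4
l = 4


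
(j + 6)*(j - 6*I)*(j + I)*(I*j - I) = I*j^4 + 5*j^3 + 5*I*j^3 + 25*j^2 - 30*j + 30*I*j - 36*I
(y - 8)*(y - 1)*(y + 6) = y^3 - 3*y^2 - 46*y + 48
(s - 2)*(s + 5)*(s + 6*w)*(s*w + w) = s^4*w + 6*s^3*w^2 + 4*s^3*w + 24*s^2*w^2 - 7*s^2*w - 42*s*w^2 - 10*s*w - 60*w^2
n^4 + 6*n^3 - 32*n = n*(n - 2)*(n + 4)^2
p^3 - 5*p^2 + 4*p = p*(p - 4)*(p - 1)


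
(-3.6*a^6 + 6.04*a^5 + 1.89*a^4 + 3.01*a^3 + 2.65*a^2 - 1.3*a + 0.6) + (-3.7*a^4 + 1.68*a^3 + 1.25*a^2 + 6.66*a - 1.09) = -3.6*a^6 + 6.04*a^5 - 1.81*a^4 + 4.69*a^3 + 3.9*a^2 + 5.36*a - 0.49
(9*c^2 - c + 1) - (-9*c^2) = 18*c^2 - c + 1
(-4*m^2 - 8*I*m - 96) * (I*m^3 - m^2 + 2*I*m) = -4*I*m^5 + 12*m^4 - 96*I*m^3 + 112*m^2 - 192*I*m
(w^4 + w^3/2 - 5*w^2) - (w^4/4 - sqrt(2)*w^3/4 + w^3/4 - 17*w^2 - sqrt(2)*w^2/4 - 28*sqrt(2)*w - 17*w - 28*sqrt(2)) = 3*w^4/4 + w^3/4 + sqrt(2)*w^3/4 + sqrt(2)*w^2/4 + 12*w^2 + 17*w + 28*sqrt(2)*w + 28*sqrt(2)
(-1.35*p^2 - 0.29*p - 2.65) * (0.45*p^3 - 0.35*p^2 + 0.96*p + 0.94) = -0.6075*p^5 + 0.342*p^4 - 2.387*p^3 - 0.6199*p^2 - 2.8166*p - 2.491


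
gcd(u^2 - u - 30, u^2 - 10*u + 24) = u - 6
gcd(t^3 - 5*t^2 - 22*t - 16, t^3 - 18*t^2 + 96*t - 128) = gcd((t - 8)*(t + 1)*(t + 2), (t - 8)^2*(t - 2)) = t - 8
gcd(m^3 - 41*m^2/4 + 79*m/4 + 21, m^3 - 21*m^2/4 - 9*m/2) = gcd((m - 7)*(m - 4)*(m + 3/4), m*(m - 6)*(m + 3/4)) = m + 3/4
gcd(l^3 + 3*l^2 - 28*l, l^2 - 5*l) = l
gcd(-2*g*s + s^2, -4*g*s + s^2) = s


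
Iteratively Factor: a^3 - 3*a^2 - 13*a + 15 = (a - 1)*(a^2 - 2*a - 15) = (a - 5)*(a - 1)*(a + 3)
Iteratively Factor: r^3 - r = (r)*(r^2 - 1) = r*(r - 1)*(r + 1)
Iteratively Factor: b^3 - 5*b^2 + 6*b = (b - 2)*(b^2 - 3*b) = (b - 3)*(b - 2)*(b)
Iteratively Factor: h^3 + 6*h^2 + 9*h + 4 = (h + 1)*(h^2 + 5*h + 4) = (h + 1)*(h + 4)*(h + 1)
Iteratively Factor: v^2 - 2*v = (v - 2)*(v)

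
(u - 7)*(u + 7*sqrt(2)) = u^2 - 7*u + 7*sqrt(2)*u - 49*sqrt(2)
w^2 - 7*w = w*(w - 7)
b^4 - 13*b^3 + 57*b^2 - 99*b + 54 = (b - 6)*(b - 3)^2*(b - 1)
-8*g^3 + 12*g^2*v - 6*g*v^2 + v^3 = (-2*g + v)^3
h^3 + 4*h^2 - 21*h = h*(h - 3)*(h + 7)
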